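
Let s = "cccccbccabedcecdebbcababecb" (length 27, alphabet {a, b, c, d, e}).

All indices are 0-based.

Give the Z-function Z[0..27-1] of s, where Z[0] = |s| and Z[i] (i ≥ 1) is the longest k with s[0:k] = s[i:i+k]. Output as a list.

Z[0]=27
i=1: fresh scan; Z[1]=4 grow→box=[1,5)
i=2: min(r-i=3, Z[1]=4)=3; Z[2]=3
i=3: min(r-i=2, Z[2]=3)=2; Z[3]=2
i=4: min(r-i=1, Z[3]=2)=1; Z[4]=1
i=5: fresh scan; Z[5]=0
i=6: fresh scan; Z[6]=2 grow→box=[6,8)
i=7: min(r-i=1, Z[1]=4)=1; Z[7]=1
i=8: fresh scan; Z[8]=0
i=9: fresh scan; Z[9]=0
i=10: fresh scan; Z[10]=0
i=11: fresh scan; Z[11]=0
i=12: fresh scan; Z[12]=1 grow→box=[12,13)
i=13: fresh scan; Z[13]=0
i=14: fresh scan; Z[14]=1 grow→box=[14,15)
i=15: fresh scan; Z[15]=0
i=16: fresh scan; Z[16]=0
i=17: fresh scan; Z[17]=0
i=18: fresh scan; Z[18]=0
i=19: fresh scan; Z[19]=1 grow→box=[19,20)
i=20: fresh scan; Z[20]=0
i=21: fresh scan; Z[21]=0
i=22: fresh scan; Z[22]=0
i=23: fresh scan; Z[23]=0
i=24: fresh scan; Z[24]=0
i=25: fresh scan; Z[25]=1 grow→box=[25,26)
i=26: fresh scan; Z[26]=0

[27, 4, 3, 2, 1, 0, 2, 1, 0, 0, 0, 0, 1, 0, 1, 0, 0, 0, 0, 1, 0, 0, 0, 0, 0, 1, 0]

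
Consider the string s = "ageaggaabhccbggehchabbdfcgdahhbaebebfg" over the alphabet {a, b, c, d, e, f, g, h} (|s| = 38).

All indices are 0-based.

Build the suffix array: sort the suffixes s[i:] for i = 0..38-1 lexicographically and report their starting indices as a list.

[6, 19, 7, 31, 0, 3, 27, 30, 20, 21, 33, 35, 12, 8, 11, 10, 24, 17, 26, 22, 2, 32, 34, 15, 23, 36, 37, 5, 25, 1, 14, 4, 13, 18, 29, 9, 16, 28]

rank | idx | suffix
   0 |   6 | aabhccbggehchabbdfcgdahhbaebebfg
   1 |  19 | abbdfcgdahhbaebebfg
   2 |   7 | abhccbggehchabbdfcgdahhbaebebfg
   3 |  31 | aebebfg
   4 |   0 | ageaggaabhccbggehchabbdfcgdahhbaebebfg
   5 |   3 | aggaabhccbggehchabbdfcgdahhbaebebfg
   6 |  27 | ahhbaebebfg
   7 |  30 | baebebfg
   8 |  20 | bbdfcgdahhbaebebfg
   9 |  21 | bdfcgdahhbaebebfg
  10 |  33 | bebfg
  11 |  35 | bfg
  12 |  12 | bggehchabbdfcgdahhbaebebfg
  13 |   8 | bhccbggehchabbdfcgdahhbaebebfg
  14 |  11 | cbggehchabbdfcgdahhbaebebfg
  15 |  10 | ccbggehchabbdfcgdahhbaebebfg
  16 |  24 | cgdahhbaebebfg
  17 |  17 | chabbdfcgdahhbaebebfg
  18 |  26 | dahhbaebebfg
  19 |  22 | dfcgdahhbaebebfg
  20 |   2 | eaggaabhccbggehchabbdfcgdahhbaebebfg
  21 |  32 | ebebfg
  22 |  34 | ebfg
  23 |  15 | ehchabbdfcgdahhbaebebfg
  24 |  23 | fcgdahhbaebebfg
  25 |  36 | fg
  26 |  37 | g
  27 |   5 | gaabhccbggehchabbdfcgdahhbaebebfg
  28 |  25 | gdahhbaebebfg
  29 |   1 | geaggaabhccbggehchabbdfcgdahhbaebebfg
  30 |  14 | gehchabbdfcgdahhbaebebfg
  31 |   4 | ggaabhccbggehchabbdfcgdahhbaebebfg
  32 |  13 | ggehchabbdfcgdahhbaebebfg
  33 |  18 | habbdfcgdahhbaebebfg
  34 |  29 | hbaebebfg
  35 |   9 | hccbggehchabbdfcgdahhbaebebfg
  36 |  16 | hchabbdfcgdahhbaebebfg
  37 |  28 | hhbaebebfg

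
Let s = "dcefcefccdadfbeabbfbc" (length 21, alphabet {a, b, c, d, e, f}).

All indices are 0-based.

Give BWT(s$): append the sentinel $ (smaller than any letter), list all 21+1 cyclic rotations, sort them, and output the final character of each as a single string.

rank  rotation                last
    0  $dcefcefccdadfbeabbfbc  c
    1  abbfbc$dcefcefccdadfbe  e
    2  adfbeabbfbc$dcefcefccd  d
    3  bbfbc$dcefcefccdadfbea  a
    4  bc$dcefcefccdadfbeabbf  f
    5  beabbfbc$dcefcefccdadf  f
    6  bfbc$dcefcefccdadfbeab  b
    7  c$dcefcefccdadfbeabbfb  b
    8  ccdadfbeabbfbc$dcefcef  f
    9  cdadfbeabbfbc$dcefcefc  c
   10  cefccdadfbeabbfbc$dcef  f
   11  cefcefccdadfbeabbfbc$d  d
   12  dadfbeabbfbc$dcefcefcc  c
   13  dcefcefccdadfbeabbfbc$  $
   14  dfbeabbfbc$dcefcefccda  a
   15  eabbfbc$dcefcefccdadfb  b
   16  efccdadfbeabbfbc$dcefc  c
   17  efcefccdadfbeabbfbc$dc  c
   18  fbc$dcefcefccdadfbeabb  b
   19  fbeabbfbc$dcefcefccdad  d
   20  fccdadfbeabbfbc$dcefce  e
   21  fcefccdadfbeabbfbc$dce  e

cedaffbbfcfdc$abccbdee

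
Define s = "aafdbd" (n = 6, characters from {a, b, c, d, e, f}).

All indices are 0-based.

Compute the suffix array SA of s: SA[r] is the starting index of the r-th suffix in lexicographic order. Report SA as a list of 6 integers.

[0, 1, 4, 5, 3, 2]

rank→(start, suffix):
  0 → (0, 'aafdbd')
  1 → (1, 'afdbd')
  2 → (4, 'bd')
  3 → (5, 'd')
  4 → (3, 'dbd')
  5 → (2, 'fdbd')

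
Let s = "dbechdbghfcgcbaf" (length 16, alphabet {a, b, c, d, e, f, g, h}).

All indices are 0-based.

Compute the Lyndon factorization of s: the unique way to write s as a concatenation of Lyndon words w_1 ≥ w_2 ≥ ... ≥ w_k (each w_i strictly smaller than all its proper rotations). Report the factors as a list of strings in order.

emit factor 1: 'd' (i=0, period=1)
emit factor 2: 'bechdbghfcgc' (i=1, period=12)
emit factor 3: 'b' (i=13, period=1)
emit factor 4: 'af' (i=14, period=2)

["d", "bechdbghfcgc", "b", "af"]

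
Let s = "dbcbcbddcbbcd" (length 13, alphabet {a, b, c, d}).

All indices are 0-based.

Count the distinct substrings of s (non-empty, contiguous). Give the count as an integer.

rank | idx | suffix
   0 |   9 | bbcd
   1 |   1 | bcbcbddcbbcd
   2 |   3 | bcbddcbbcd
   3 |  10 | bcd
   4 |   5 | bddcbbcd
   5 |   8 | cbbcd
   6 |   2 | cbcbddcbbcd
   7 |   4 | cbddcbbcd
   8 |  11 | cd
   9 |  12 | d
  10 |   0 | dbcbcbddcbbcd
  11 |   7 | dcbbcd
  12 |   6 | ddcbbcd

SA = [9, 1, 3, 10, 5, 8, 2, 4, 11, 12, 0, 7, 6]
i: (SA[i-1],SA[i]) lcp shared
  1: (9,1) 1 'b'
  2: (1,3) 3 'bcb'
  3: (3,10) 2 'bc'
  4: (10,5) 1 'b'
  5: (5,8) 0 ''
  6: (8,2) 2 'cb'
  7: (2,4) 2 'cb'
  8: (4,11) 1 'c'
  9: (11,12) 0 ''
  10: (12,0) 1 'd'
  11: (0,7) 1 'd'
  12: (7,6) 1 'd'

n(n+1)/2 = 13·14/2 = 91
Σ LCP = 0 + 1 + 3 + 2 + 1 + 0 + 2 + 2 + 1 + 0 + 1 + 1 + 1 = 15
distinct = 91 − 15 = 76

76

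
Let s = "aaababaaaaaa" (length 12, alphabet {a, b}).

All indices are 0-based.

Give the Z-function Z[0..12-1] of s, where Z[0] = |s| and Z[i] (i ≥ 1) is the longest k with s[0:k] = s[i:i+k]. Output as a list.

[12, 2, 1, 0, 1, 0, 3, 3, 3, 3, 2, 1]

Z[0]=12
i=1: i≥r, start 0; Z[1]=2 grow→box=[1,3)
i=2: min(r-i=1, Z[1]=2)=1; Z[2]=1
i=3: i≥r, start 0; Z[3]=0
i=4: i≥r, start 0; Z[4]=1 grow→box=[4,5)
i=5: i≥r, start 0; Z[5]=0
i=6: i≥r, start 0; Z[6]=3 grow→box=[6,9)
i=7: min(r-i=2, Z[1]=2)=2; Z[7]=3 grow→box=[7,10)
i=8: min(r-i=2, Z[1]=2)=2; Z[8]=3 grow→box=[8,11)
i=9: min(r-i=2, Z[1]=2)=2; Z[9]=3 grow→box=[9,12)
i=10: min(r-i=2, Z[1]=2)=2; Z[10]=2
i=11: min(r-i=1, Z[2]=1)=1; Z[11]=1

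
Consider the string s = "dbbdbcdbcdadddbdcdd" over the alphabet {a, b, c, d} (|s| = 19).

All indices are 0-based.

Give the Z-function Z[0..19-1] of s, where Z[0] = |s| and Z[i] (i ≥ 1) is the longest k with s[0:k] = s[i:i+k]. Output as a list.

Z[0]=19
i=1: i≥r, start 0; Z[1]=0
i=2: i≥r, start 0; Z[2]=0
i=3: i≥r, start 0; Z[3]=2 scan→box=[3,5)
i=4: min(r-i=1, Z[1]=0)=0; Z[4]=0
i=5: i≥r, start 0; Z[5]=0
i=6: i≥r, start 0; Z[6]=2 scan→box=[6,8)
i=7: min(r-i=1, Z[1]=0)=0; Z[7]=0
i=8: i≥r, start 0; Z[8]=0
i=9: i≥r, start 0; Z[9]=1 scan→box=[9,10)
i=10: i≥r, start 0; Z[10]=0
i=11: i≥r, start 0; Z[11]=1 scan→box=[11,12)
i=12: i≥r, start 0; Z[12]=1 scan→box=[12,13)
i=13: i≥r, start 0; Z[13]=2 scan→box=[13,15)
i=14: min(r-i=1, Z[1]=0)=0; Z[14]=0
i=15: i≥r, start 0; Z[15]=1 scan→box=[15,16)
i=16: i≥r, start 0; Z[16]=0
i=17: i≥r, start 0; Z[17]=1 scan→box=[17,18)
i=18: i≥r, start 0; Z[18]=1 scan→box=[18,19)

[19, 0, 0, 2, 0, 0, 2, 0, 0, 1, 0, 1, 1, 2, 0, 1, 0, 1, 1]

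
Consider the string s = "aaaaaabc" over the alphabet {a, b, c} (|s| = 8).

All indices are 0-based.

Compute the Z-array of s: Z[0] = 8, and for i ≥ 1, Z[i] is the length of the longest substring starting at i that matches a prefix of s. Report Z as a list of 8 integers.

[8, 5, 4, 3, 2, 1, 0, 0]

Z[0]=8
i=1: i≥r, start 0; Z[1]=5 extend→box=[1,6)
i=2: min(r-i=4, Z[1]=5)=4; Z[2]=4
i=3: min(r-i=3, Z[2]=4)=3; Z[3]=3
i=4: min(r-i=2, Z[3]=3)=2; Z[4]=2
i=5: min(r-i=1, Z[4]=2)=1; Z[5]=1
i=6: i≥r, start 0; Z[6]=0
i=7: i≥r, start 0; Z[7]=0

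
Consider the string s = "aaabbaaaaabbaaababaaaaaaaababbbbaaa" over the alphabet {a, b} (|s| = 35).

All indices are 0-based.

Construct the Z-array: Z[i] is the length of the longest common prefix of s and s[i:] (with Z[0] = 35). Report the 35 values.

Z[0]=35
i=1: outside box; Z[1]=2 extend→box=[1,3)
i=2: min(r-i=1, Z[1]=2)=1; Z[2]=1
i=3: outside box; Z[3]=0
i=4: outside box; Z[4]=0
i=5: outside box; Z[5]=3 extend→box=[5,8)
i=6: min(r-i=2, Z[1]=2)=2; Z[6]=3 extend→box=[6,9)
i=7: min(r-i=2, Z[1]=2)=2; Z[7]=8 extend→box=[7,15)
i=8: min(r-i=7, Z[1]=2)=2; Z[8]=2
i=9: min(r-i=6, Z[2]=1)=1; Z[9]=1
i=10: min(r-i=5, Z[3]=0)=0; Z[10]=0
i=11: min(r-i=4, Z[4]=0)=0; Z[11]=0
i=12: min(r-i=3, Z[5]=3)=3; Z[12]=4 extend→box=[12,16)
i=13: min(r-i=3, Z[1]=2)=2; Z[13]=2
i=14: min(r-i=2, Z[2]=1)=1; Z[14]=1
i=15: min(r-i=1, Z[3]=0)=0; Z[15]=0
i=16: outside box; Z[16]=1 extend→box=[16,17)
i=17: outside box; Z[17]=0
i=18: outside box; Z[18]=3 extend→box=[18,21)
i=19: min(r-i=2, Z[1]=2)=2; Z[19]=3 extend→box=[19,22)
i=20: min(r-i=2, Z[1]=2)=2; Z[20]=3 extend→box=[20,23)
i=21: min(r-i=2, Z[1]=2)=2; Z[21]=3 extend→box=[21,24)
i=22: min(r-i=2, Z[1]=2)=2; Z[22]=3 extend→box=[22,25)
i=23: min(r-i=2, Z[1]=2)=2; Z[23]=4 extend→box=[23,27)
i=24: min(r-i=3, Z[1]=2)=2; Z[24]=2
i=25: min(r-i=2, Z[2]=1)=1; Z[25]=1
i=26: min(r-i=1, Z[3]=0)=0; Z[26]=0
i=27: outside box; Z[27]=1 extend→box=[27,28)
i=28: outside box; Z[28]=0
i=29: outside box; Z[29]=0
i=30: outside box; Z[30]=0
i=31: outside box; Z[31]=0
i=32: outside box; Z[32]=3 extend→box=[32,35)
i=33: min(r-i=2, Z[1]=2)=2; Z[33]=2
i=34: min(r-i=1, Z[2]=1)=1; Z[34]=1

[35, 2, 1, 0, 0, 3, 3, 8, 2, 1, 0, 0, 4, 2, 1, 0, 1, 0, 3, 3, 3, 3, 3, 4, 2, 1, 0, 1, 0, 0, 0, 0, 3, 2, 1]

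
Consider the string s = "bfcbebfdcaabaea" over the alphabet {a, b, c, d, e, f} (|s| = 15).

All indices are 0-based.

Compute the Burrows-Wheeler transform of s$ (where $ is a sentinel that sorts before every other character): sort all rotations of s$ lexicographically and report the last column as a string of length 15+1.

aecabac$edffabbb

rank  rotation          last
    0  $bfcbebfdcaabaea  a
    1  a$bfcbebfdcaabae  e
    2  aabaea$bfcbebfdc  c
    3  abaea$bfcbebfdca  a
    4  aea$bfcbebfdcaab  b
    5  baea$bfcbebfdcaa  a
    6  bebfdcaabaea$bfc  c
    7  bfcbebfdcaabaea$  $
    8  bfdcaabaea$bfcbe  e
    9  caabaea$bfcbebfd  d
   10  cbebfdcaabaea$bf  f
   11  dcaabaea$bfcbebf  f
   12  ea$bfcbebfdcaaba  a
   13  ebfdcaabaea$bfcb  b
   14  fcbebfdcaabaea$b  b
   15  fdcaabaea$bfcbeb  b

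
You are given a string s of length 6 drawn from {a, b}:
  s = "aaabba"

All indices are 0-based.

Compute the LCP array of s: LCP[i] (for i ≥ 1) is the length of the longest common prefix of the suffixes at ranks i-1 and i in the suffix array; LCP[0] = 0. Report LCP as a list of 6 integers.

rank→(start, suffix):
  0 → (5, 'a')
  1 → (0, 'aaabba')
  2 → (1, 'aabba')
  3 → (2, 'abba')
  4 → (4, 'ba')
  5 → (3, 'bba')

SA = [5, 0, 1, 2, 4, 3]
[i] adj suffixes → lcp
  [1] 5/0 → 1 ('a')
  [2] 0/1 → 2 ('aa')
  [3] 1/2 → 1 ('a')
  [4] 2/4 → 0 ('')
  [5] 4/3 → 1 ('b')

[0, 1, 2, 1, 0, 1]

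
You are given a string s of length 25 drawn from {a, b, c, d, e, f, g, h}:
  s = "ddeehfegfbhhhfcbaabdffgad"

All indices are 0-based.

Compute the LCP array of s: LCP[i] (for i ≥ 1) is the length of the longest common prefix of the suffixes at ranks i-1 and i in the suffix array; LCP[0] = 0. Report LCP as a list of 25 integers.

[0, 1, 1, 0, 1, 1, 0, 0, 1, 1, 1, 0, 1, 1, 0, 1, 1, 1, 1, 0, 1, 0, 2, 1, 2]

sorted suffixes:
  #0 SA[0]=16  'aabdffgad'
  #1 SA[1]=17  'abdffgad'
  #2 SA[2]=23  'ad'
  #3 SA[3]=15  'baabdffgad'
  #4 SA[4]=18  'bdffgad'
  #5 SA[5]=9  'bhhhfcbaabdffgad'
  #6 SA[6]=14  'cbaabdffgad'
  #7 SA[7]=24  'd'
  #8 SA[8]=0  'ddeehfegfbhhhfcbaabdffgad'
  #9 SA[9]=1  'deehfegfbhhhfcbaabdffgad'
  #10 SA[10]=19  'dffgad'
  #11 SA[11]=2  'eehfegfbhhhfcbaabdffgad'
  #12 SA[12]=6  'egfbhhhfcbaabdffgad'
  #13 SA[13]=3  'ehfegfbhhhfcbaabdffgad'
  #14 SA[14]=8  'fbhhhfcbaabdffgad'
  #15 SA[15]=13  'fcbaabdffgad'
  #16 SA[16]=5  'fegfbhhhfcbaabdffgad'
  #17 SA[17]=20  'ffgad'
  #18 SA[18]=21  'fgad'
  #19 SA[19]=22  'gad'
  #20 SA[20]=7  'gfbhhhfcbaabdffgad'
  #21 SA[21]=12  'hfcbaabdffgad'
  #22 SA[22]=4  'hfegfbhhhfcbaabdffgad'
  #23 SA[23]=11  'hhfcbaabdffgad'
  #24 SA[24]=10  'hhhfcbaabdffgad'

SA = [16, 17, 23, 15, 18, 9, 14, 24, 0, 1, 19, 2, 6, 3, 8, 13, 5, 20, 21, 22, 7, 12, 4, 11, 10]
rank  pair      lcp
   1  s[16:],s[17:]  1  'a'
   2  s[17:],s[23:]  1  'a'
   3  s[23:],s[15:]  0  ''
   4  s[15:],s[18:]  1  'b'
   5  s[18:],s[9:]  1  'b'
   6  s[9:],s[14:]  0  ''
   7  s[14:],s[24:]  0  ''
   8  s[24:],s[0:]  1  'd'
   9  s[0:],s[1:]  1  'd'
  10  s[1:],s[19:]  1  'd'
  11  s[19:],s[2:]  0  ''
  12  s[2:],s[6:]  1  'e'
  13  s[6:],s[3:]  1  'e'
  14  s[3:],s[8:]  0  ''
  15  s[8:],s[13:]  1  'f'
  16  s[13:],s[5:]  1  'f'
  17  s[5:],s[20:]  1  'f'
  18  s[20:],s[21:]  1  'f'
  19  s[21:],s[22:]  0  ''
  20  s[22:],s[7:]  1  'g'
  21  s[7:],s[12:]  0  ''
  22  s[12:],s[4:]  2  'hf'
  23  s[4:],s[11:]  1  'h'
  24  s[11:],s[10:]  2  'hh'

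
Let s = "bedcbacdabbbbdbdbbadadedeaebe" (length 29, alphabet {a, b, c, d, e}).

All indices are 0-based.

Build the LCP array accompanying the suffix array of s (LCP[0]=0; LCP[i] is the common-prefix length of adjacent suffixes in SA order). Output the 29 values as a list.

rank→(start, suffix):
  0 → (8, 'abbbbdbdbbadadedeaebe')
  1 → (5, 'acdabbbbdbdbbadadedeaebe')
  2 → (18, 'adadedeaebe')
  3 → (20, 'adedeaebe')
  4 → (25, 'aebe')
  5 → (4, 'bacdabbbbdbdbbadadedeaebe')
  6 → (17, 'badadedeaebe')
  7 → (16, 'bbadadedeaebe')
  8 → (9, 'bbbbdbdbbadadedeaebe')
  9 → (10, 'bbbdbdbbadadedeaebe')
  10 → (11, 'bbdbdbbadadedeaebe')
  11 → (14, 'bdbbadadedeaebe')
  12 → (12, 'bdbdbbadadedeaebe')
  13 → (27, 'be')
  14 → (0, 'bedcbacdabbbbdbdbbadadedeaebe')
  15 → (3, 'cbacdabbbbdbdbbadadedeaebe')
  16 → (6, 'cdabbbbdbdbbadadedeaebe')
  17 → (7, 'dabbbbdbdbbadadedeaebe')
  18 → (19, 'dadedeaebe')
  19 → (15, 'dbbadadedeaebe')
  20 → (13, 'dbdbbadadedeaebe')
  21 → (2, 'dcbacdabbbbdbdbbadadedeaebe')
  22 → (23, 'deaebe')
  23 → (21, 'dedeaebe')
  24 → (28, 'e')
  25 → (24, 'eaebe')
  26 → (26, 'ebe')
  27 → (1, 'edcbacdabbbbdbdbbadadedeaebe')
  28 → (22, 'edeaebe')

SA = [8, 5, 18, 20, 25, 4, 17, 16, 9, 10, 11, 14, 12, 27, 0, 3, 6, 7, 19, 15, 13, 2, 23, 21, 28, 24, 26, 1, 22]
[i] adj suffixes → lcp
  [1] 8/5 → 1 ('a')
  [2] 5/18 → 1 ('a')
  [3] 18/20 → 2 ('ad')
  [4] 20/25 → 1 ('a')
  [5] 25/4 → 0 ('')
  [6] 4/17 → 2 ('ba')
  [7] 17/16 → 1 ('b')
  [8] 16/9 → 2 ('bb')
  [9] 9/10 → 3 ('bbb')
  [10] 10/11 → 2 ('bb')
  [11] 11/14 → 1 ('b')
  [12] 14/12 → 3 ('bdb')
  [13] 12/27 → 1 ('b')
  [14] 27/0 → 2 ('be')
  [15] 0/3 → 0 ('')
  [16] 3/6 → 1 ('c')
  [17] 6/7 → 0 ('')
  [18] 7/19 → 2 ('da')
  [19] 19/15 → 1 ('d')
  [20] 15/13 → 2 ('db')
  [21] 13/2 → 1 ('d')
  [22] 2/23 → 1 ('d')
  [23] 23/21 → 2 ('de')
  [24] 21/28 → 0 ('')
  [25] 28/24 → 1 ('e')
  [26] 24/26 → 1 ('e')
  [27] 26/1 → 1 ('e')
  [28] 1/22 → 2 ('ed')

[0, 1, 1, 2, 1, 0, 2, 1, 2, 3, 2, 1, 3, 1, 2, 0, 1, 0, 2, 1, 2, 1, 1, 2, 0, 1, 1, 1, 2]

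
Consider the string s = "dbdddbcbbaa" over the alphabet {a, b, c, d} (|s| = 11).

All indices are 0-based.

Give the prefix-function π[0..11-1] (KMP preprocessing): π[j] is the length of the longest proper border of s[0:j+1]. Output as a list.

[0, 0, 1, 1, 1, 2, 0, 0, 0, 0, 0]

π[0] = 0
j=1 s[j]='b': π[1]=0 (border '')
j=2 s[j]='d': π[2]=1 (border 'd')
j=3 s[j]='d': k: 1→0; π[3]=1 (border 'd')
j=4 s[j]='d': k: 1→0; π[4]=1 (border 'd')
j=5 s[j]='b': π[5]=2 (border 'db')
j=6 s[j]='c': k: 2→0; π[6]=0 (border '')
j=7 s[j]='b': π[7]=0 (border '')
j=8 s[j]='b': π[8]=0 (border '')
j=9 s[j]='a': π[9]=0 (border '')
j=10 s[j]='a': π[10]=0 (border '')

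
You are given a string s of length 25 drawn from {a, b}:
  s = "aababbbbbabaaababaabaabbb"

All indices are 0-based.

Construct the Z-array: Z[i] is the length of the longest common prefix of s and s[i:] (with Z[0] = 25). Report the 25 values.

[25, 1, 0, 1, 0, 0, 0, 0, 0, 1, 0, 2, 5, 1, 0, 1, 0, 4, 1, 0, 3, 1, 0, 0, 0]

Z[0]=25
i=1: i≥r, start 0; Z[1]=1 grow→box=[1,2)
i=2: i≥r, start 0; Z[2]=0
i=3: i≥r, start 0; Z[3]=1 grow→box=[3,4)
i=4: i≥r, start 0; Z[4]=0
i=5: i≥r, start 0; Z[5]=0
i=6: i≥r, start 0; Z[6]=0
i=7: i≥r, start 0; Z[7]=0
i=8: i≥r, start 0; Z[8]=0
i=9: i≥r, start 0; Z[9]=1 grow→box=[9,10)
i=10: i≥r, start 0; Z[10]=0
i=11: i≥r, start 0; Z[11]=2 grow→box=[11,13)
i=12: min(r-i=1, Z[1]=1)=1; Z[12]=5 grow→box=[12,17)
i=13: min(r-i=4, Z[1]=1)=1; Z[13]=1
i=14: min(r-i=3, Z[2]=0)=0; Z[14]=0
i=15: min(r-i=2, Z[3]=1)=1; Z[15]=1
i=16: min(r-i=1, Z[4]=0)=0; Z[16]=0
i=17: i≥r, start 0; Z[17]=4 grow→box=[17,21)
i=18: min(r-i=3, Z[1]=1)=1; Z[18]=1
i=19: min(r-i=2, Z[2]=0)=0; Z[19]=0
i=20: min(r-i=1, Z[3]=1)=1; Z[20]=3 grow→box=[20,23)
i=21: min(r-i=2, Z[1]=1)=1; Z[21]=1
i=22: min(r-i=1, Z[2]=0)=0; Z[22]=0
i=23: i≥r, start 0; Z[23]=0
i=24: i≥r, start 0; Z[24]=0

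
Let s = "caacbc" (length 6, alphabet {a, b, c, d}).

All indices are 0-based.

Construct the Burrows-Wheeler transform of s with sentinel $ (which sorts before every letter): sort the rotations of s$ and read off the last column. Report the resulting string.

rank  rotation last
    0  $caacbc  c
    1  aacbc$c  c
    2  acbc$ca  a
    3  bc$caac  c
    4  c$caacb  b
    5  caacbc$  $
    6  cbc$caa  a

ccacb$a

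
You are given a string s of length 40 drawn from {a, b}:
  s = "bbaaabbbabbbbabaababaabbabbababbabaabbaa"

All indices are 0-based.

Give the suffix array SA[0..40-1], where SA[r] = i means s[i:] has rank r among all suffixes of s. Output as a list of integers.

[39, 38, 2, 15, 34, 20, 3, 13, 32, 18, 16, 27, 35, 29, 24, 21, 4, 8, 37, 1, 14, 33, 19, 12, 31, 17, 26, 28, 23, 7, 36, 0, 11, 30, 25, 22, 6, 10, 5, 9]

rank | idx | suffix
   0 |  39 | a
   1 |  38 | aa
   2 |   2 | aaabbbabbbbabaababaabbabbababbabaabbaa
   3 |  15 | aababaabbabbababbabaabbaa
   4 |  34 | aabbaa
   5 |  20 | aabbabbababbabaabbaa
   6 |   3 | aabbbabbbbabaababaabbabbababbabaabbaa
   7 |  13 | abaababaabbabbababbabaabbaa
   8 |  32 | abaabbaa
   9 |  18 | abaabbabbababbabaabbaa
  10 |  16 | ababaabbabbababbabaabbaa
  11 |  27 | ababbabaabbaa
  12 |  35 | abbaa
  13 |  29 | abbabaabbaa
  14 |  24 | abbababbabaabbaa
  15 |  21 | abbabbababbabaabbaa
  16 |   4 | abbbabbbbabaababaabbabbababbabaabbaa
  17 |   8 | abbbbabaababaabbabbababbabaabbaa
  18 |  37 | baa
  19 |   1 | baaabbbabbbbabaababaabbabbababbabaabbaa
  20 |  14 | baababaabbabbababbabaabbaa
  21 |  33 | baabbaa
  22 |  19 | baabbabbababbabaabbaa
  23 |  12 | babaababaabbabbababbabaabbaa
  24 |  31 | babaabbaa
  25 |  17 | babaabbabbababbabaabbaa
  26 |  26 | bababbabaabbaa
  27 |  28 | babbabaabbaa
  28 |  23 | babbababbabaabbaa
  29 |   7 | babbbbabaababaabbabbababbabaabbaa
  30 |  36 | bbaa
  31 |   0 | bbaaabbbabbbbabaababaabbabbababbabaabbaa
  32 |  11 | bbabaababaabbabbababbabaabbaa
  33 |  30 | bbabaabbaa
  34 |  25 | bbababbabaabbaa
  35 |  22 | bbabbababbabaabbaa
  36 |   6 | bbabbbbabaababaabbabbababbabaabbaa
  37 |  10 | bbbabaababaabbabbababbabaabbaa
  38 |   5 | bbbabbbbabaababaabbabbababbabaabbaa
  39 |   9 | bbbbabaababaabbabbababbabaabbaa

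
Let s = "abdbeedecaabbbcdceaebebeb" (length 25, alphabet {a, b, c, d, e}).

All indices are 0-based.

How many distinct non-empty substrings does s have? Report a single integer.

296

sorted suffixes:
  #0 SA[0]=9  'aabbbcdceaebebeb'
  #1 SA[1]=10  'abbbcdceaebebeb'
  #2 SA[2]=0  'abdbeedecaabbbcdceaebebeb'
  #3 SA[3]=18  'aebebeb'
  #4 SA[4]=24  'b'
  #5 SA[5]=11  'bbbcdceaebebeb'
  #6 SA[6]=12  'bbcdceaebebeb'
  #7 SA[7]=13  'bcdceaebebeb'
  #8 SA[8]=1  'bdbeedecaabbbcdceaebebeb'
  #9 SA[9]=22  'beb'
  #10 SA[10]=20  'bebeb'
  #11 SA[11]=3  'beedecaabbbcdceaebebeb'
  #12 SA[12]=8  'caabbbcdceaebebeb'
  #13 SA[13]=14  'cdceaebebeb'
  #14 SA[14]=16  'ceaebebeb'
  #15 SA[15]=2  'dbeedecaabbbcdceaebebeb'
  #16 SA[16]=15  'dceaebebeb'
  #17 SA[17]=6  'decaabbbcdceaebebeb'
  #18 SA[18]=17  'eaebebeb'
  #19 SA[19]=23  'eb'
  #20 SA[20]=21  'ebeb'
  #21 SA[21]=19  'ebebeb'
  #22 SA[22]=7  'ecaabbbcdceaebebeb'
  #23 SA[23]=5  'edecaabbbcdceaebebeb'
  #24 SA[24]=4  'eedecaabbbcdceaebebeb'

SA = [9, 10, 0, 18, 24, 11, 12, 13, 1, 22, 20, 3, 8, 14, 16, 2, 15, 6, 17, 23, 21, 19, 7, 5, 4]
i: (SA[i-1],SA[i]) lcp shared
  1: (9,10) 1 'a'
  2: (10,0) 2 'ab'
  3: (0,18) 1 'a'
  4: (18,24) 0 ''
  5: (24,11) 1 'b'
  6: (11,12) 2 'bb'
  7: (12,13) 1 'b'
  8: (13,1) 1 'b'
  9: (1,22) 1 'b'
  10: (22,20) 3 'beb'
  11: (20,3) 2 'be'
  12: (3,8) 0 ''
  13: (8,14) 1 'c'
  14: (14,16) 1 'c'
  15: (16,2) 0 ''
  16: (2,15) 1 'd'
  17: (15,6) 1 'd'
  18: (6,17) 0 ''
  19: (17,23) 1 'e'
  20: (23,21) 2 'eb'
  21: (21,19) 4 'ebeb'
  22: (19,7) 1 'e'
  23: (7,5) 1 'e'
  24: (5,4) 1 'e'

n(n+1)/2 = 25·26/2 = 325
Σ LCP = 0 + 1 + 2 + 1 + 0 + 1 + 2 + 1 + 1 + 1 + 3 + 2 + 0 + 1 + 1 + 0 + 1 + 1 + 0 + 1 + 2 + 4 + 1 + 1 + 1 = 29
distinct = 325 − 29 = 296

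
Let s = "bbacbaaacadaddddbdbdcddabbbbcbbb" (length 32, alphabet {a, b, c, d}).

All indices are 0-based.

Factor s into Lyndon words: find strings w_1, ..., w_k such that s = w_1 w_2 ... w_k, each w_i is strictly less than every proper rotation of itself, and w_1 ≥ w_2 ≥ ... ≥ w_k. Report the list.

emit factor 1: 'b' (i=0, period=1)
emit factor 2: 'b' (i=1, period=1)
emit factor 3: 'acb' (i=2, period=3)
emit factor 4: 'aaacadaddddbdbdcddabbbbcbbb' (i=5, period=27)

["b", "b", "acb", "aaacadaddddbdbdcddabbbbcbbb"]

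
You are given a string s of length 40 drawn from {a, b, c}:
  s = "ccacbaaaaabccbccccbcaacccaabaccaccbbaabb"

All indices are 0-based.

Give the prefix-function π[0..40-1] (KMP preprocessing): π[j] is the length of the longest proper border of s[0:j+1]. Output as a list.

π[0] = 0
j=1 s[j]='c': π[1]=1 (border 'c')
j=2 s[j]='a': k: 1→0; π[2]=0 (border '')
j=3 s[j]='c': π[3]=1 (border 'c')
j=4 s[j]='b': k: 1→0; π[4]=0 (border '')
j=5 s[j]='a': π[5]=0 (border '')
j=6 s[j]='a': π[6]=0 (border '')
j=7 s[j]='a': π[7]=0 (border '')
j=8 s[j]='a': π[8]=0 (border '')
j=9 s[j]='a': π[9]=0 (border '')
j=10 s[j]='b': π[10]=0 (border '')
j=11 s[j]='c': π[11]=1 (border 'c')
j=12 s[j]='c': π[12]=2 (border 'cc')
j=13 s[j]='b': k: 2→1→0; π[13]=0 (border '')
j=14 s[j]='c': π[14]=1 (border 'c')
j=15 s[j]='c': π[15]=2 (border 'cc')
j=16 s[j]='c': k: 2→1; π[16]=2 (border 'cc')
j=17 s[j]='c': k: 2→1; π[17]=2 (border 'cc')
j=18 s[j]='b': k: 2→1→0; π[18]=0 (border '')
j=19 s[j]='c': π[19]=1 (border 'c')
j=20 s[j]='a': k: 1→0; π[20]=0 (border '')
j=21 s[j]='a': π[21]=0 (border '')
j=22 s[j]='c': π[22]=1 (border 'c')
j=23 s[j]='c': π[23]=2 (border 'cc')
j=24 s[j]='c': k: 2→1; π[24]=2 (border 'cc')
j=25 s[j]='a': π[25]=3 (border 'cca')
j=26 s[j]='a': k: 3→0; π[26]=0 (border '')
j=27 s[j]='b': π[27]=0 (border '')
j=28 s[j]='a': π[28]=0 (border '')
j=29 s[j]='c': π[29]=1 (border 'c')
j=30 s[j]='c': π[30]=2 (border 'cc')
j=31 s[j]='a': π[31]=3 (border 'cca')
j=32 s[j]='c': π[32]=4 (border 'ccac')
j=33 s[j]='c': k: 4→1; π[33]=2 (border 'cc')
j=34 s[j]='b': k: 2→1→0; π[34]=0 (border '')
j=35 s[j]='b': π[35]=0 (border '')
j=36 s[j]='a': π[36]=0 (border '')
j=37 s[j]='a': π[37]=0 (border '')
j=38 s[j]='b': π[38]=0 (border '')
j=39 s[j]='b': π[39]=0 (border '')

[0, 1, 0, 1, 0, 0, 0, 0, 0, 0, 0, 1, 2, 0, 1, 2, 2, 2, 0, 1, 0, 0, 1, 2, 2, 3, 0, 0, 0, 1, 2, 3, 4, 2, 0, 0, 0, 0, 0, 0]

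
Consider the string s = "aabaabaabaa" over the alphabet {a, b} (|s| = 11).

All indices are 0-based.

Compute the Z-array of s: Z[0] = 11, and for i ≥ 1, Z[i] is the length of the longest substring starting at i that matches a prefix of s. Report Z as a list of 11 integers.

[11, 1, 0, 8, 1, 0, 5, 1, 0, 2, 1]

Z[0]=11
i=1: i≥r, start 0; Z[1]=1 scan→box=[1,2)
i=2: i≥r, start 0; Z[2]=0
i=3: i≥r, start 0; Z[3]=8 scan→box=[3,11)
i=4: min(r-i=7, Z[1]=1)=1; Z[4]=1
i=5: min(r-i=6, Z[2]=0)=0; Z[5]=0
i=6: min(r-i=5, Z[3]=8)=5; Z[6]=5
i=7: min(r-i=4, Z[4]=1)=1; Z[7]=1
i=8: min(r-i=3, Z[5]=0)=0; Z[8]=0
i=9: min(r-i=2, Z[6]=5)=2; Z[9]=2
i=10: min(r-i=1, Z[7]=1)=1; Z[10]=1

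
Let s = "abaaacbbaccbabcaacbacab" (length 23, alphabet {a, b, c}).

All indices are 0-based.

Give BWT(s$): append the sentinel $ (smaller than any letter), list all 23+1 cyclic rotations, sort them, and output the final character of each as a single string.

rank  rotation                  last
    0  $abaaacbbaccbabcaacbacab  b
    1  aaacbbaccbabcaacbacab$ab  b
    2  aacbacab$abaaacbbaccbabc  c
    3  aacbbaccbabcaacbacab$aba  a
    4  ab$abaaacbbaccbabcaacbac  c
    5  abaaacbbaccbabcaacbacab$  $
    6  abcaacbacab$abaaacbbaccb  b
    7  acab$abaaacbbaccbabcaacb  b
    8  acbacab$abaaacbbaccbabca  a
    9  acbbaccbabcaacbacab$abaa  a
   10  accbabcaacbacab$abaaacbb  b
   11  b$abaaacbbaccbabcaacbaca  a
   12  baaacbbaccbabcaacbacab$a  a
   13  babcaacbacab$abaaacbbacc  c
   14  bacab$abaaacbbaccbabcaac  c
   15  baccbabcaacbacab$abaaacb  b
   16  bbaccbabcaacbacab$abaaac  c
   17  bcaacbacab$abaaacbbaccba  a
   18  caacbacab$abaaacbbaccbab  b
   19  cab$abaaacbbaccbabcaacba  a
   20  cbabcaacbacab$abaaacbbac  c
   21  cbacab$abaaacbbaccbabcaa  a
   22  cbbaccbabcaacbacab$abaaa  a
   23  ccbabcaacbacab$abaaacbba  a

bbcac$bbaabaaccbcabacaaa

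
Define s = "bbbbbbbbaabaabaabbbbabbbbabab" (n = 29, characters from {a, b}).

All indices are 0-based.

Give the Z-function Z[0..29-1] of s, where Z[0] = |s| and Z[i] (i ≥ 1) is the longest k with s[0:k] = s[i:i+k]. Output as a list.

[29, 7, 6, 5, 4, 3, 2, 1, 0, 0, 1, 0, 0, 1, 0, 0, 4, 3, 2, 1, 0, 4, 3, 2, 1, 0, 1, 0, 1]

Z[0]=29
i=1: outside box; Z[1]=7 extend→box=[1,8)
i=2: min(r-i=6, Z[1]=7)=6; Z[2]=6
i=3: min(r-i=5, Z[2]=6)=5; Z[3]=5
i=4: min(r-i=4, Z[3]=5)=4; Z[4]=4
i=5: min(r-i=3, Z[4]=4)=3; Z[5]=3
i=6: min(r-i=2, Z[5]=3)=2; Z[6]=2
i=7: min(r-i=1, Z[6]=2)=1; Z[7]=1
i=8: outside box; Z[8]=0
i=9: outside box; Z[9]=0
i=10: outside box; Z[10]=1 extend→box=[10,11)
i=11: outside box; Z[11]=0
i=12: outside box; Z[12]=0
i=13: outside box; Z[13]=1 extend→box=[13,14)
i=14: outside box; Z[14]=0
i=15: outside box; Z[15]=0
i=16: outside box; Z[16]=4 extend→box=[16,20)
i=17: min(r-i=3, Z[1]=7)=3; Z[17]=3
i=18: min(r-i=2, Z[2]=6)=2; Z[18]=2
i=19: min(r-i=1, Z[3]=5)=1; Z[19]=1
i=20: outside box; Z[20]=0
i=21: outside box; Z[21]=4 extend→box=[21,25)
i=22: min(r-i=3, Z[1]=7)=3; Z[22]=3
i=23: min(r-i=2, Z[2]=6)=2; Z[23]=2
i=24: min(r-i=1, Z[3]=5)=1; Z[24]=1
i=25: outside box; Z[25]=0
i=26: outside box; Z[26]=1 extend→box=[26,27)
i=27: outside box; Z[27]=0
i=28: outside box; Z[28]=1 extend→box=[28,29)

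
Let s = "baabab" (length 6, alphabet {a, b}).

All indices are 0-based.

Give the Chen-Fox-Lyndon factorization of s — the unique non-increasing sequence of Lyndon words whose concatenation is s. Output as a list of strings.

emit factor 1: 'b' (i=0, period=1)
emit factor 2: 'aabab' (i=1, period=5)

["b", "aabab"]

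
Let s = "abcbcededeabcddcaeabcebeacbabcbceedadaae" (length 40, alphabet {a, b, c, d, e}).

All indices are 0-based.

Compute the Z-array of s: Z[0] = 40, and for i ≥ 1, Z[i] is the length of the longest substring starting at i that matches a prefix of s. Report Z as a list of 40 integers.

Z[0]=40
i=1: i≥r, start 0; Z[1]=0
i=2: i≥r, start 0; Z[2]=0
i=3: i≥r, start 0; Z[3]=0
i=4: i≥r, start 0; Z[4]=0
i=5: i≥r, start 0; Z[5]=0
i=6: i≥r, start 0; Z[6]=0
i=7: i≥r, start 0; Z[7]=0
i=8: i≥r, start 0; Z[8]=0
i=9: i≥r, start 0; Z[9]=0
i=10: i≥r, start 0; Z[10]=3 grow→box=[10,13)
i=11: min(r-i=2, Z[1]=0)=0; Z[11]=0
i=12: min(r-i=1, Z[2]=0)=0; Z[12]=0
i=13: i≥r, start 0; Z[13]=0
i=14: i≥r, start 0; Z[14]=0
i=15: i≥r, start 0; Z[15]=0
i=16: i≥r, start 0; Z[16]=1 grow→box=[16,17)
i=17: i≥r, start 0; Z[17]=0
i=18: i≥r, start 0; Z[18]=3 grow→box=[18,21)
i=19: min(r-i=2, Z[1]=0)=0; Z[19]=0
i=20: min(r-i=1, Z[2]=0)=0; Z[20]=0
i=21: i≥r, start 0; Z[21]=0
i=22: i≥r, start 0; Z[22]=0
i=23: i≥r, start 0; Z[23]=0
i=24: i≥r, start 0; Z[24]=1 grow→box=[24,25)
i=25: i≥r, start 0; Z[25]=0
i=26: i≥r, start 0; Z[26]=0
i=27: i≥r, start 0; Z[27]=6 grow→box=[27,33)
i=28: min(r-i=5, Z[1]=0)=0; Z[28]=0
i=29: min(r-i=4, Z[2]=0)=0; Z[29]=0
i=30: min(r-i=3, Z[3]=0)=0; Z[30]=0
i=31: min(r-i=2, Z[4]=0)=0; Z[31]=0
i=32: min(r-i=1, Z[5]=0)=0; Z[32]=0
i=33: i≥r, start 0; Z[33]=0
i=34: i≥r, start 0; Z[34]=0
i=35: i≥r, start 0; Z[35]=1 grow→box=[35,36)
i=36: i≥r, start 0; Z[36]=0
i=37: i≥r, start 0; Z[37]=1 grow→box=[37,38)
i=38: i≥r, start 0; Z[38]=1 grow→box=[38,39)
i=39: i≥r, start 0; Z[39]=0

[40, 0, 0, 0, 0, 0, 0, 0, 0, 0, 3, 0, 0, 0, 0, 0, 1, 0, 3, 0, 0, 0, 0, 0, 1, 0, 0, 6, 0, 0, 0, 0, 0, 0, 0, 1, 0, 1, 1, 0]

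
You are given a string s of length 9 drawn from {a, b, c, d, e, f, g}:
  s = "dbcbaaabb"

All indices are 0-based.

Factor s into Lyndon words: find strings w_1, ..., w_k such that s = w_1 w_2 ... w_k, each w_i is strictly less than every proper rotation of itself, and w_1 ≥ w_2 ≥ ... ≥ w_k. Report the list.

["d", "bc", "b", "aaabb"]

emit factor 1: 'd' (i=0, period=1)
emit factor 2: 'bc' (i=1, period=2)
emit factor 3: 'b' (i=3, period=1)
emit factor 4: 'aaabb' (i=4, period=5)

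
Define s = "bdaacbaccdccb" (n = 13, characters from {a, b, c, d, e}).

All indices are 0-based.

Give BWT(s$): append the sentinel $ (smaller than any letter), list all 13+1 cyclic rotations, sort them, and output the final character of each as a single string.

bdabcc$cadacbc

rank  rotation        last
    0  $bdaacbaccdccb  b
    1  aacbaccdccb$bd  d
    2  acbaccdccb$bda  a
    3  accdccb$bdaacb  b
    4  b$bdaacbaccdcc  c
    5  baccdccb$bdaac  c
    6  bdaacbaccdccb$  $
    7  cb$bdaacbaccdc  c
    8  cbaccdccb$bdaa  a
    9  ccb$bdaacbaccd  d
   10  ccdccb$bdaacba  a
   11  cdccb$bdaacbac  c
   12  daacbaccdccb$b  b
   13  dccb$bdaacbacc  c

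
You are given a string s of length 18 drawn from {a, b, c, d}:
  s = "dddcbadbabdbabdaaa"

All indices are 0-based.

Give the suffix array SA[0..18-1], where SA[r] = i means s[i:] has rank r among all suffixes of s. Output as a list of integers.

[17, 16, 15, 12, 8, 5, 11, 7, 4, 13, 9, 3, 14, 10, 6, 2, 1, 0]

rank | idx | suffix
   0 |  17 | a
   1 |  16 | aa
   2 |  15 | aaa
   3 |  12 | abdaaa
   4 |   8 | abdbabdaaa
   5 |   5 | adbabdbabdaaa
   6 |  11 | babdaaa
   7 |   7 | babdbabdaaa
   8 |   4 | badbabdbabdaaa
   9 |  13 | bdaaa
  10 |   9 | bdbabdaaa
  11 |   3 | cbadbabdbabdaaa
  12 |  14 | daaa
  13 |  10 | dbabdaaa
  14 |   6 | dbabdbabdaaa
  15 |   2 | dcbadbabdbabdaaa
  16 |   1 | ddcbadbabdbabdaaa
  17 |   0 | dddcbadbabdbabdaaa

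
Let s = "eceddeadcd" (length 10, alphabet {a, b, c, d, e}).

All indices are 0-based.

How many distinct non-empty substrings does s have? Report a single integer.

49

rank→(start, suffix):
  0 → (6, 'adcd')
  1 → (8, 'cd')
  2 → (1, 'ceddeadcd')
  3 → (9, 'd')
  4 → (7, 'dcd')
  5 → (3, 'ddeadcd')
  6 → (4, 'deadcd')
  7 → (5, 'eadcd')
  8 → (0, 'eceddeadcd')
  9 → (2, 'eddeadcd')

SA = [6, 8, 1, 9, 7, 3, 4, 5, 0, 2]
i: (SA[i-1],SA[i]) lcp shared
  1: (6,8) 0 ''
  2: (8,1) 1 'c'
  3: (1,9) 0 ''
  4: (9,7) 1 'd'
  5: (7,3) 1 'd'
  6: (3,4) 1 'd'
  7: (4,5) 0 ''
  8: (5,0) 1 'e'
  9: (0,2) 1 'e'

n(n+1)/2 = 10·11/2 = 55
Σ LCP = 0 + 0 + 1 + 0 + 1 + 1 + 1 + 0 + 1 + 1 = 6
distinct = 55 − 6 = 49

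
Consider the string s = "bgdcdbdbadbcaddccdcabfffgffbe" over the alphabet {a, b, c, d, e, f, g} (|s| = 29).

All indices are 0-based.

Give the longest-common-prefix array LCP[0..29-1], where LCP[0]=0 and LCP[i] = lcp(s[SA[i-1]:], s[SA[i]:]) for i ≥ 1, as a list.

[0, 1, 2, 0, 1, 1, 1, 1, 1, 0, 2, 1, 1, 2, 0, 2, 2, 1, 2, 2, 1, 0, 0, 1, 2, 2, 1, 0, 1]

sorted suffixes:
  #0 SA[0]=19  'abfffgffbe'
  #1 SA[1]=8  'adbcaddccdcabfffgffbe'
  #2 SA[2]=12  'addccdcabfffgffbe'
  #3 SA[3]=7  'badbcaddccdcabfffgffbe'
  #4 SA[4]=10  'bcaddccdcabfffgffbe'
  #5 SA[5]=5  'bdbadbcaddccdcabfffgffbe'
  #6 SA[6]=27  'be'
  #7 SA[7]=20  'bfffgffbe'
  #8 SA[8]=0  'bgdcdbdbadbcaddccdcabfffgffbe'
  #9 SA[9]=18  'cabfffgffbe'
  #10 SA[10]=11  'caddccdcabfffgffbe'
  #11 SA[11]=15  'ccdcabfffgffbe'
  #12 SA[12]=3  'cdbdbadbcaddccdcabfffgffbe'
  #13 SA[13]=16  'cdcabfffgffbe'
  #14 SA[14]=6  'dbadbcaddccdcabfffgffbe'
  #15 SA[15]=9  'dbcaddccdcabfffgffbe'
  #16 SA[16]=4  'dbdbadbcaddccdcabfffgffbe'
  #17 SA[17]=17  'dcabfffgffbe'
  #18 SA[18]=14  'dccdcabfffgffbe'
  #19 SA[19]=2  'dcdbdbadbcaddccdcabfffgffbe'
  #20 SA[20]=13  'ddccdcabfffgffbe'
  #21 SA[21]=28  'e'
  #22 SA[22]=26  'fbe'
  #23 SA[23]=25  'ffbe'
  #24 SA[24]=21  'fffgffbe'
  #25 SA[25]=22  'ffgffbe'
  #26 SA[26]=23  'fgffbe'
  #27 SA[27]=1  'gdcdbdbadbcaddccdcabfffgffbe'
  #28 SA[28]=24  'gffbe'

SA = [19, 8, 12, 7, 10, 5, 27, 20, 0, 18, 11, 15, 3, 16, 6, 9, 4, 17, 14, 2, 13, 28, 26, 25, 21, 22, 23, 1, 24]
i: (SA[i-1],SA[i]) lcp shared
  1: (19,8) 1 'a'
  2: (8,12) 2 'ad'
  3: (12,7) 0 ''
  4: (7,10) 1 'b'
  5: (10,5) 1 'b'
  6: (5,27) 1 'b'
  7: (27,20) 1 'b'
  8: (20,0) 1 'b'
  9: (0,18) 0 ''
  10: (18,11) 2 'ca'
  11: (11,15) 1 'c'
  12: (15,3) 1 'c'
  13: (3,16) 2 'cd'
  14: (16,6) 0 ''
  15: (6,9) 2 'db'
  16: (9,4) 2 'db'
  17: (4,17) 1 'd'
  18: (17,14) 2 'dc'
  19: (14,2) 2 'dc'
  20: (2,13) 1 'd'
  21: (13,28) 0 ''
  22: (28,26) 0 ''
  23: (26,25) 1 'f'
  24: (25,21) 2 'ff'
  25: (21,22) 2 'ff'
  26: (22,23) 1 'f'
  27: (23,1) 0 ''
  28: (1,24) 1 'g'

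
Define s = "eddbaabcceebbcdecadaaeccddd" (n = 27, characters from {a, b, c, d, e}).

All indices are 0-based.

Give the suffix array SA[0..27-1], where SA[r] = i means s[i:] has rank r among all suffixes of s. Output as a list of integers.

sorted suffixes:
  #0 SA[0]=4  'aabcceebbcdecadaaeccddd'
  #1 SA[1]=19  'aaeccddd'
  #2 SA[2]=5  'abcceebbcdecadaaeccddd'
  #3 SA[3]=17  'adaaeccddd'
  #4 SA[4]=20  'aeccddd'
  #5 SA[5]=3  'baabcceebbcdecadaaeccddd'
  #6 SA[6]=11  'bbcdecadaaeccddd'
  #7 SA[7]=6  'bcceebbcdecadaaeccddd'
  #8 SA[8]=12  'bcdecadaaeccddd'
  #9 SA[9]=16  'cadaaeccddd'
  #10 SA[10]=22  'ccddd'
  #11 SA[11]=7  'cceebbcdecadaaeccddd'
  #12 SA[12]=23  'cddd'
  #13 SA[13]=13  'cdecadaaeccddd'
  #14 SA[14]=8  'ceebbcdecadaaeccddd'
  #15 SA[15]=26  'd'
  #16 SA[16]=18  'daaeccddd'
  #17 SA[17]=2  'dbaabcceebbcdecadaaeccddd'
  #18 SA[18]=25  'dd'
  #19 SA[19]=1  'ddbaabcceebbcdecadaaeccddd'
  #20 SA[20]=24  'ddd'
  #21 SA[21]=14  'decadaaeccddd'
  #22 SA[22]=10  'ebbcdecadaaeccddd'
  #23 SA[23]=15  'ecadaaeccddd'
  #24 SA[24]=21  'eccddd'
  #25 SA[25]=0  'eddbaabcceebbcdecadaaeccddd'
  #26 SA[26]=9  'eebbcdecadaaeccddd'

[4, 19, 5, 17, 20, 3, 11, 6, 12, 16, 22, 7, 23, 13, 8, 26, 18, 2, 25, 1, 24, 14, 10, 15, 21, 0, 9]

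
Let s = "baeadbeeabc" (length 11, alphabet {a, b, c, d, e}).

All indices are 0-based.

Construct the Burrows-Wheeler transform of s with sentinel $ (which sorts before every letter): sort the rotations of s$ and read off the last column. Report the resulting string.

ceeb$adbaeab

rank  rotation      last
    0  $baeadbeeabc  c
    1  abc$baeadbee  e
    2  adbeeabc$bae  e
    3  aeadbeeabc$b  b
    4  baeadbeeabc$  $
    5  bc$baeadbeea  a
    6  beeabc$baead  d
    7  c$baeadbeeab  b
    8  dbeeabc$baea  a
    9  eabc$baeadbe  e
   10  eadbeeabc$ba  a
   11  eeabc$baeadb  b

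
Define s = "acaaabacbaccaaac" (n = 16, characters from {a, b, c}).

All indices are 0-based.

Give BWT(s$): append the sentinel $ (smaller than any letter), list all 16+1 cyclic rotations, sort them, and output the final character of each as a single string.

cccaaaa$bbacaacaa

rank  rotation           last
    0  $acaaabacbaccaaac  c
    1  aaabacbaccaaac$ac  c
    2  aaac$acaaabacbacc  c
    3  aabacbaccaaac$aca  a
    4  aac$acaaabacbacca  a
    5  abacbaccaaac$acaa  a
    6  ac$acaaabacbaccaa  a
    7  acaaabacbaccaaac$  $
    8  acbaccaaac$acaaab  b
    9  accaaac$acaaabacb  b
   10  bacbaccaaac$acaaa  a
   11  baccaaac$acaaabac  c
   12  c$acaaabacbaccaaa  a
   13  caaabacbaccaaac$a  a
   14  caaac$acaaabacbac  c
   15  cbaccaaac$acaaaba  a
   16  ccaaac$acaaabacba  a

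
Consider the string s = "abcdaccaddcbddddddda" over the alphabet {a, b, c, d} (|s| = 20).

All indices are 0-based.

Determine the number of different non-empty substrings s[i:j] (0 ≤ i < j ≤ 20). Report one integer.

177

rank→(start, suffix):
  0 → (19, 'a')
  1 → (0, 'abcdaccaddcbddddddda')
  2 → (4, 'accaddcbddddddda')
  3 → (7, 'addcbddddddda')
  4 → (1, 'bcdaccaddcbddddddda')
  5 → (11, 'bddddddda')
  6 → (6, 'caddcbddddddda')
  7 → (10, 'cbddddddda')
  8 → (5, 'ccaddcbddddddda')
  9 → (2, 'cdaccaddcbddddddda')
  10 → (18, 'da')
  11 → (3, 'daccaddcbddddddda')
  12 → (9, 'dcbddddddda')
  13 → (17, 'dda')
  14 → (8, 'ddcbddddddda')
  15 → (16, 'ddda')
  16 → (15, 'dddda')
  17 → (14, 'ddddda')
  18 → (13, 'dddddda')
  19 → (12, 'ddddddda')

SA = [19, 0, 4, 7, 1, 11, 6, 10, 5, 2, 18, 3, 9, 17, 8, 16, 15, 14, 13, 12]
i: (SA[i-1],SA[i]) lcp shared
  1: (19,0) 1 'a'
  2: (0,4) 1 'a'
  3: (4,7) 1 'a'
  4: (7,1) 0 ''
  5: (1,11) 1 'b'
  6: (11,6) 0 ''
  7: (6,10) 1 'c'
  8: (10,5) 1 'c'
  9: (5,2) 1 'c'
  10: (2,18) 0 ''
  11: (18,3) 2 'da'
  12: (3,9) 1 'd'
  13: (9,17) 1 'd'
  14: (17,8) 2 'dd'
  15: (8,16) 2 'dd'
  16: (16,15) 3 'ddd'
  17: (15,14) 4 'dddd'
  18: (14,13) 5 'ddddd'
  19: (13,12) 6 'dddddd'

n(n+1)/2 = 20·21/2 = 210
Σ LCP = 0 + 1 + 1 + 1 + 0 + 1 + 0 + 1 + 1 + 1 + 0 + 2 + 1 + 1 + 2 + 2 + 3 + 4 + 5 + 6 = 33
distinct = 210 − 33 = 177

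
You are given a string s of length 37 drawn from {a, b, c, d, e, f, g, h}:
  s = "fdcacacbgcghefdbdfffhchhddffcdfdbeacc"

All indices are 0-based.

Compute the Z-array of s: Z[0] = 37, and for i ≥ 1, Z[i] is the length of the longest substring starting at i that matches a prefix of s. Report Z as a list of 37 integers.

[37, 0, 0, 0, 0, 0, 0, 0, 0, 0, 0, 0, 0, 2, 0, 0, 0, 1, 1, 1, 0, 0, 0, 0, 0, 0, 1, 1, 0, 0, 2, 0, 0, 0, 0, 0, 0]

Z[0]=37
i=1: outside box; Z[1]=0
i=2: outside box; Z[2]=0
i=3: outside box; Z[3]=0
i=4: outside box; Z[4]=0
i=5: outside box; Z[5]=0
i=6: outside box; Z[6]=0
i=7: outside box; Z[7]=0
i=8: outside box; Z[8]=0
i=9: outside box; Z[9]=0
i=10: outside box; Z[10]=0
i=11: outside box; Z[11]=0
i=12: outside box; Z[12]=0
i=13: outside box; Z[13]=2 grow→box=[13,15)
i=14: min(r-i=1, Z[1]=0)=0; Z[14]=0
i=15: outside box; Z[15]=0
i=16: outside box; Z[16]=0
i=17: outside box; Z[17]=1 grow→box=[17,18)
i=18: outside box; Z[18]=1 grow→box=[18,19)
i=19: outside box; Z[19]=1 grow→box=[19,20)
i=20: outside box; Z[20]=0
i=21: outside box; Z[21]=0
i=22: outside box; Z[22]=0
i=23: outside box; Z[23]=0
i=24: outside box; Z[24]=0
i=25: outside box; Z[25]=0
i=26: outside box; Z[26]=1 grow→box=[26,27)
i=27: outside box; Z[27]=1 grow→box=[27,28)
i=28: outside box; Z[28]=0
i=29: outside box; Z[29]=0
i=30: outside box; Z[30]=2 grow→box=[30,32)
i=31: min(r-i=1, Z[1]=0)=0; Z[31]=0
i=32: outside box; Z[32]=0
i=33: outside box; Z[33]=0
i=34: outside box; Z[34]=0
i=35: outside box; Z[35]=0
i=36: outside box; Z[36]=0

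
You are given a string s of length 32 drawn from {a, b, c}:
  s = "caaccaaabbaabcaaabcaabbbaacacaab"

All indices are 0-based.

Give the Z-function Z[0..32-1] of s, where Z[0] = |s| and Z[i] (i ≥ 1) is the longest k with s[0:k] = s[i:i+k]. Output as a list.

Z[0]=32
i=1: outside box; Z[1]=0
i=2: outside box; Z[2]=0
i=3: outside box; Z[3]=1 extend→box=[3,4)
i=4: outside box; Z[4]=3 extend→box=[4,7)
i=5: min(r-i=2, Z[1]=0)=0; Z[5]=0
i=6: min(r-i=1, Z[2]=0)=0; Z[6]=0
i=7: outside box; Z[7]=0
i=8: outside box; Z[8]=0
i=9: outside box; Z[9]=0
i=10: outside box; Z[10]=0
i=11: outside box; Z[11]=0
i=12: outside box; Z[12]=0
i=13: outside box; Z[13]=3 extend→box=[13,16)
i=14: min(r-i=2, Z[1]=0)=0; Z[14]=0
i=15: min(r-i=1, Z[2]=0)=0; Z[15]=0
i=16: outside box; Z[16]=0
i=17: outside box; Z[17]=0
i=18: outside box; Z[18]=3 extend→box=[18,21)
i=19: min(r-i=2, Z[1]=0)=0; Z[19]=0
i=20: min(r-i=1, Z[2]=0)=0; Z[20]=0
i=21: outside box; Z[21]=0
i=22: outside box; Z[22]=0
i=23: outside box; Z[23]=0
i=24: outside box; Z[24]=0
i=25: outside box; Z[25]=0
i=26: outside box; Z[26]=2 extend→box=[26,28)
i=27: min(r-i=1, Z[1]=0)=0; Z[27]=0
i=28: outside box; Z[28]=3 extend→box=[28,31)
i=29: min(r-i=2, Z[1]=0)=0; Z[29]=0
i=30: min(r-i=1, Z[2]=0)=0; Z[30]=0
i=31: outside box; Z[31]=0

[32, 0, 0, 1, 3, 0, 0, 0, 0, 0, 0, 0, 0, 3, 0, 0, 0, 0, 3, 0, 0, 0, 0, 0, 0, 0, 2, 0, 3, 0, 0, 0]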